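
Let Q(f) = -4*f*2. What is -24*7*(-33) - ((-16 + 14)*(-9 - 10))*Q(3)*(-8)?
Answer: -1752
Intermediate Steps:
Q(f) = -8*f
-24*7*(-33) - ((-16 + 14)*(-9 - 10))*Q(3)*(-8) = -24*7*(-33) - ((-16 + 14)*(-9 - 10))*(-8*3)*(-8) = -168*(-33) - -2*(-19)*(-24)*(-8) = 5544 - 38*(-24)*(-8) = 5544 - (-912)*(-8) = 5544 - 1*7296 = 5544 - 7296 = -1752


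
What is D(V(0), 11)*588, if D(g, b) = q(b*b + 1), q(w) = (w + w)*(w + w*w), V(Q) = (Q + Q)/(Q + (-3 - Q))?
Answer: 2152940832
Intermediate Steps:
V(Q) = -2*Q/3 (V(Q) = (2*Q)/(-3) = (2*Q)*(-1/3) = -2*Q/3)
q(w) = 2*w*(w + w**2) (q(w) = (2*w)*(w + w**2) = 2*w*(w + w**2))
D(g, b) = 2*(1 + b**2)**2*(2 + b**2) (D(g, b) = 2*(b*b + 1)**2*(1 + (b*b + 1)) = 2*(b**2 + 1)**2*(1 + (b**2 + 1)) = 2*(1 + b**2)**2*(1 + (1 + b**2)) = 2*(1 + b**2)**2*(2 + b**2))
D(V(0), 11)*588 = (2*(1 + 11**2)**2*(2 + 11**2))*588 = (2*(1 + 121)**2*(2 + 121))*588 = (2*122**2*123)*588 = (2*14884*123)*588 = 3661464*588 = 2152940832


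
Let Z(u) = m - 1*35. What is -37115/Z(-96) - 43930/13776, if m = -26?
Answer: 254308255/420168 ≈ 605.25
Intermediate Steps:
Z(u) = -61 (Z(u) = -26 - 1*35 = -26 - 35 = -61)
-37115/Z(-96) - 43930/13776 = -37115/(-61) - 43930/13776 = -37115*(-1/61) - 43930*1/13776 = 37115/61 - 21965/6888 = 254308255/420168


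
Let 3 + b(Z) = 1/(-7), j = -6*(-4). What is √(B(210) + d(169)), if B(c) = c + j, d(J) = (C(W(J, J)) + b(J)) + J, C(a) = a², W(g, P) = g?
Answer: √1419082/7 ≈ 170.18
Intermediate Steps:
j = 24
b(Z) = -22/7 (b(Z) = -3 + 1/(-7) = -3 + 1*(-⅐) = -3 - ⅐ = -22/7)
d(J) = -22/7 + J + J² (d(J) = (J² - 22/7) + J = (-22/7 + J²) + J = -22/7 + J + J²)
B(c) = 24 + c (B(c) = c + 24 = 24 + c)
√(B(210) + d(169)) = √((24 + 210) + (-22/7 + 169 + 169²)) = √(234 + (-22/7 + 169 + 28561)) = √(234 + 201088/7) = √(202726/7) = √1419082/7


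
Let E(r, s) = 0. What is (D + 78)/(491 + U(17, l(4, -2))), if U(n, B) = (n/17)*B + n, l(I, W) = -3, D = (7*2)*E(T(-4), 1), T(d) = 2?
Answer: 78/505 ≈ 0.15446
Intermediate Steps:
D = 0 (D = (7*2)*0 = 14*0 = 0)
U(n, B) = n + B*n/17 (U(n, B) = (n*(1/17))*B + n = (n/17)*B + n = B*n/17 + n = n + B*n/17)
(D + 78)/(491 + U(17, l(4, -2))) = (0 + 78)/(491 + (1/17)*17*(17 - 3)) = 78/(491 + (1/17)*17*14) = 78/(491 + 14) = 78/505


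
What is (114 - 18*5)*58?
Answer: 1392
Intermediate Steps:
(114 - 18*5)*58 = (114 - 90)*58 = 24*58 = 1392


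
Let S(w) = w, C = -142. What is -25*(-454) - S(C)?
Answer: 11492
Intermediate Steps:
-25*(-454) - S(C) = -25*(-454) - 1*(-142) = 11350 + 142 = 11492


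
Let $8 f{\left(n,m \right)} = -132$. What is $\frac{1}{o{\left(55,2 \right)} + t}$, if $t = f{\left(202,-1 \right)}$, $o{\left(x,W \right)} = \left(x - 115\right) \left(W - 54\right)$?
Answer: $\frac{2}{6207} \approx 0.00032222$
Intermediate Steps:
$f{\left(n,m \right)} = - \frac{33}{2}$ ($f{\left(n,m \right)} = \frac{1}{8} \left(-132\right) = - \frac{33}{2}$)
$o{\left(x,W \right)} = \left(-115 + x\right) \left(-54 + W\right)$
$t = - \frac{33}{2} \approx -16.5$
$\frac{1}{o{\left(55,2 \right)} + t} = \frac{1}{\left(6210 - 230 - 2970 + 2 \cdot 55\right) - \frac{33}{2}} = \frac{1}{\left(6210 - 230 - 2970 + 110\right) - \frac{33}{2}} = \frac{1}{3120 - \frac{33}{2}} = \frac{1}{\frac{6207}{2}} = \frac{2}{6207}$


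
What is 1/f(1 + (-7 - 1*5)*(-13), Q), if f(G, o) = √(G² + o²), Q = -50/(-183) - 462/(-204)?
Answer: 6222*√954493092997/954493092997 ≈ 0.0063686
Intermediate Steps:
Q = 15791/6222 (Q = -50*(-1/183) - 462*(-1/204) = 50/183 + 77/34 = 15791/6222 ≈ 2.5379)
1/f(1 + (-7 - 1*5)*(-13), Q) = 1/(√((1 + (-7 - 1*5)*(-13))² + (15791/6222)²)) = 1/(√((1 + (-7 - 5)*(-13))² + 249355681/38713284)) = 1/(√((1 - 12*(-13))² + 249355681/38713284)) = 1/(√((1 + 156)² + 249355681/38713284)) = 1/(√(157² + 249355681/38713284)) = 1/(√(24649 + 249355681/38713284)) = 1/(√(954493092997/38713284)) = 1/(√954493092997/6222) = 6222*√954493092997/954493092997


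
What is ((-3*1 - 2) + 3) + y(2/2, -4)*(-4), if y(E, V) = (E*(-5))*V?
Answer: -82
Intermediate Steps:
y(E, V) = -5*E*V (y(E, V) = (-5*E)*V = -5*E*V)
((-3*1 - 2) + 3) + y(2/2, -4)*(-4) = ((-3*1 - 2) + 3) - 5*2/2*(-4)*(-4) = ((-3 - 2) + 3) - 5*2*(½)*(-4)*(-4) = (-5 + 3) - 5*1*(-4)*(-4) = -2 + 20*(-4) = -2 - 80 = -82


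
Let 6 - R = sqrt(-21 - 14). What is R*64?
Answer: 384 - 64*I*sqrt(35) ≈ 384.0 - 378.63*I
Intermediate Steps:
R = 6 - I*sqrt(35) (R = 6 - sqrt(-21 - 14) = 6 - sqrt(-35) = 6 - I*sqrt(35) ≈ 6.0 - 5.9161*I)
R*64 = (6 - I*sqrt(35))*64 = 384 - 64*I*sqrt(35)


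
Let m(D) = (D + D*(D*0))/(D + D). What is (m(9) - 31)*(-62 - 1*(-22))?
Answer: 1220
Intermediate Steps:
m(D) = 1/2 (m(D) = (D + D*0)/((2*D)) = (D + 0)*(1/(2*D)) = D*(1/(2*D)) = 1/2)
(m(9) - 31)*(-62 - 1*(-22)) = (1/2 - 31)*(-62 - 1*(-22)) = -61*(-62 + 22)/2 = -61/2*(-40) = 1220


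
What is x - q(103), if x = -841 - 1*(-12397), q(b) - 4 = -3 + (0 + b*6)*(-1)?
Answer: 12173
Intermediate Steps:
q(b) = 1 - 6*b (q(b) = 4 + (-3 + (0 + b*6)*(-1)) = 4 + (-3 + (0 + 6*b)*(-1)) = 4 + (-3 + (6*b)*(-1)) = 4 + (-3 - 6*b) = 1 - 6*b)
x = 11556 (x = -841 + 12397 = 11556)
x - q(103) = 11556 - (1 - 6*103) = 11556 - (1 - 618) = 11556 - 1*(-617) = 11556 + 617 = 12173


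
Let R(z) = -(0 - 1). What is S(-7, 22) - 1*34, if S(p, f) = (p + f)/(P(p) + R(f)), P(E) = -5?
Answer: -151/4 ≈ -37.750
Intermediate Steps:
R(z) = 1 (R(z) = -1*(-1) = 1)
S(p, f) = -f/4 - p/4 (S(p, f) = (p + f)/(-5 + 1) = (f + p)/(-4) = (f + p)*(-¼) = -f/4 - p/4)
S(-7, 22) - 1*34 = (-¼*22 - ¼*(-7)) - 1*34 = (-11/2 + 7/4) - 34 = -15/4 - 34 = -151/4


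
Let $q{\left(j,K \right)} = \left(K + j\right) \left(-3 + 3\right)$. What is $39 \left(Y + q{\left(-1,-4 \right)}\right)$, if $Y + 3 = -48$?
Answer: $-1989$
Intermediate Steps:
$Y = -51$ ($Y = -3 - 48 = -51$)
$q{\left(j,K \right)} = 0$ ($q{\left(j,K \right)} = \left(K + j\right) 0 = 0$)
$39 \left(Y + q{\left(-1,-4 \right)}\right) = 39 \left(-51 + 0\right) = 39 \left(-51\right) = -1989$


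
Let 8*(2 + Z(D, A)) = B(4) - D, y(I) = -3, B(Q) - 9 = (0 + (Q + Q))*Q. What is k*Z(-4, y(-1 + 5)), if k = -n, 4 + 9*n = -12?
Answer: 58/9 ≈ 6.4444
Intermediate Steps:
n = -16/9 (n = -4/9 + (⅑)*(-12) = -4/9 - 4/3 = -16/9 ≈ -1.7778)
B(Q) = 9 + 2*Q² (B(Q) = 9 + (0 + (Q + Q))*Q = 9 + (0 + 2*Q)*Q = 9 + (2*Q)*Q = 9 + 2*Q²)
k = 16/9 (k = -1*(-16/9) = 16/9 ≈ 1.7778)
Z(D, A) = 25/8 - D/8 (Z(D, A) = -2 + ((9 + 2*4²) - D)/8 = -2 + ((9 + 2*16) - D)/8 = -2 + ((9 + 32) - D)/8 = -2 + (41 - D)/8 = -2 + (41/8 - D/8) = 25/8 - D/8)
k*Z(-4, y(-1 + 5)) = 16*(25/8 - ⅛*(-4))/9 = 16*(25/8 + ½)/9 = (16/9)*(29/8) = 58/9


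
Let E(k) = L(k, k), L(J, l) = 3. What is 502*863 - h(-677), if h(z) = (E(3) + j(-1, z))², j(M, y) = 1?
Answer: 433210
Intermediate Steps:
E(k) = 3
h(z) = 16 (h(z) = (3 + 1)² = 4² = 16)
502*863 - h(-677) = 502*863 - 1*16 = 433226 - 16 = 433210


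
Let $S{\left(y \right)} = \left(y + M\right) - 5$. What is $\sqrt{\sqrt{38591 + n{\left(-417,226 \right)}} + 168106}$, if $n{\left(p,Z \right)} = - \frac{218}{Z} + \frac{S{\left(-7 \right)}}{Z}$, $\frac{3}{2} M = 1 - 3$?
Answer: $\frac{\sqrt{19318909626 + 339 \sqrt{4434798678}}}{339} \approx 410.25$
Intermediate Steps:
$M = - \frac{4}{3}$ ($M = \frac{2 \left(1 - 3\right)}{3} = \frac{2}{3} \left(-2\right) = - \frac{4}{3} \approx -1.3333$)
$S{\left(y \right)} = - \frac{19}{3} + y$ ($S{\left(y \right)} = \left(y - \frac{4}{3}\right) - 5 = \left(- \frac{4}{3} + y\right) - 5 = - \frac{19}{3} + y$)
$n{\left(p,Z \right)} = - \frac{694}{3 Z}$ ($n{\left(p,Z \right)} = - \frac{218}{Z} + \frac{- \frac{19}{3} - 7}{Z} = - \frac{218}{Z} - \frac{40}{3 Z} = - \frac{694}{3 Z}$)
$\sqrt{\sqrt{38591 + n{\left(-417,226 \right)}} + 168106} = \sqrt{\sqrt{38591 - \frac{694}{3 \cdot 226}} + 168106} = \sqrt{\sqrt{38591 - \frac{347}{339}} + 168106} = \sqrt{\sqrt{\frac{13082002}{339}} + 168106} = \sqrt{\frac{\sqrt{4434798678}}{339} + 168106} = \sqrt{168106 + \frac{\sqrt{4434798678}}{339}}$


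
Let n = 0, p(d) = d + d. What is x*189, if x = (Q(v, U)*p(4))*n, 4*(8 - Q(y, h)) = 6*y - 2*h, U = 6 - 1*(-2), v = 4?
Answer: 0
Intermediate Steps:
U = 8 (U = 6 + 2 = 8)
Q(y, h) = 8 + h/2 - 3*y/2 (Q(y, h) = 8 - (6*y - 2*h)/4 = 8 - (-2*h + 6*y)/4 = 8 + (h/2 - 3*y/2) = 8 + h/2 - 3*y/2)
p(d) = 2*d
x = 0 (x = ((8 + (½)*8 - 3/2*4)*(2*4))*0 = ((8 + 4 - 6)*8)*0 = (6*8)*0 = 48*0 = 0)
x*189 = 0*189 = 0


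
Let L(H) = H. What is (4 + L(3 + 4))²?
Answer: 121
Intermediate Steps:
(4 + L(3 + 4))² = (4 + (3 + 4))² = (4 + 7)² = 11² = 121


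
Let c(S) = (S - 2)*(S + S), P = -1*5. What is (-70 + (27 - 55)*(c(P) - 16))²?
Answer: 2502724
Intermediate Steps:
P = -5
c(S) = 2*S*(-2 + S) (c(S) = (-2 + S)*(2*S) = 2*S*(-2 + S))
(-70 + (27 - 55)*(c(P) - 16))² = (-70 + (27 - 55)*(2*(-5)*(-2 - 5) - 16))² = (-70 - 28*(2*(-5)*(-7) - 16))² = (-70 - 28*(70 - 16))² = (-70 - 28*54)² = (-70 - 1512)² = (-1582)² = 2502724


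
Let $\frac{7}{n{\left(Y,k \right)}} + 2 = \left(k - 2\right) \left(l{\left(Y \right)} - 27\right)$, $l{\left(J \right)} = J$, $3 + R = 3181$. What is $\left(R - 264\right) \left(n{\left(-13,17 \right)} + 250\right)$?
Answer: $\frac{31324043}{43} \approx 7.2847 \cdot 10^{5}$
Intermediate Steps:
$R = 3178$ ($R = -3 + 3181 = 3178$)
$n{\left(Y,k \right)} = \frac{7}{-2 + \left(-27 + Y\right) \left(-2 + k\right)}$ ($n{\left(Y,k \right)} = \frac{7}{-2 + \left(k - 2\right) \left(Y - 27\right)} = \frac{7}{-2 + \left(-2 + k\right) \left(-27 + Y\right)} = \frac{7}{-2 + \left(-27 + Y\right) \left(-2 + k\right)}$)
$\left(R - 264\right) \left(n{\left(-13,17 \right)} + 250\right) = \left(3178 - 264\right) \left(\frac{7}{52 - 459 - -26 - 221} + 250\right) = \left(3178 - 264\right) \left(\frac{7}{52 - 459 + 26 - 221} + 250\right) = 2914 \left(\frac{7}{-602} + 250\right) = 2914 \left(7 \left(- \frac{1}{602}\right) + 250\right) = 2914 \left(- \frac{1}{86} + 250\right) = 2914 \cdot \frac{21499}{86} = \frac{31324043}{43}$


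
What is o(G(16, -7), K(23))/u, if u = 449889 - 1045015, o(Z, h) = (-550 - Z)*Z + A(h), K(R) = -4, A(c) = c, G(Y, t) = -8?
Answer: -2166/297563 ≈ -0.0072791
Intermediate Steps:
o(Z, h) = h + Z*(-550 - Z) (o(Z, h) = (-550 - Z)*Z + h = Z*(-550 - Z) + h = h + Z*(-550 - Z))
u = -595126
o(G(16, -7), K(23))/u = (-4 - 1*(-8)² - 550*(-8))/(-595126) = (-4 - 1*64 + 4400)*(-1/595126) = (-4 - 64 + 4400)*(-1/595126) = 4332*(-1/595126) = -2166/297563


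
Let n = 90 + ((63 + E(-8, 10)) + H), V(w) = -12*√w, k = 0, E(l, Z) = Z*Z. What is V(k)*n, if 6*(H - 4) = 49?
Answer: 0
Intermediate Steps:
H = 73/6 (H = 4 + (⅙)*49 = 4 + 49/6 = 73/6 ≈ 12.167)
E(l, Z) = Z²
n = 1591/6 (n = 90 + ((63 + 10²) + 73/6) = 90 + ((63 + 100) + 73/6) = 90 + (163 + 73/6) = 90 + 1051/6 = 1591/6 ≈ 265.17)
V(k)*n = -12*√0*(1591/6) = -12*0*(1591/6) = 0*(1591/6) = 0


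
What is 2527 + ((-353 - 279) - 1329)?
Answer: 566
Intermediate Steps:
2527 + ((-353 - 279) - 1329) = 2527 + (-632 - 1329) = 2527 - 1961 = 566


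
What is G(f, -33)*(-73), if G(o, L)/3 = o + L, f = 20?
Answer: 2847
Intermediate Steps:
G(o, L) = 3*L + 3*o (G(o, L) = 3*(o + L) = 3*(L + o) = 3*L + 3*o)
G(f, -33)*(-73) = (3*(-33) + 3*20)*(-73) = (-99 + 60)*(-73) = -39*(-73) = 2847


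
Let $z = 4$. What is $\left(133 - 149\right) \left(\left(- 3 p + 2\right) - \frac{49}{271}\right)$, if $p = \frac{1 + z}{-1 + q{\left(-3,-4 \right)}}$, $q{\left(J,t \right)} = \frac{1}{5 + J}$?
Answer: $- \frac{137968}{271} \approx -509.11$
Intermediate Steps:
$p = -10$ ($p = \frac{1 + 4}{-1 + \frac{1}{5 - 3}} = \frac{5}{-1 + \frac{1}{2}} = \frac{5}{- \frac{1}{2}} = 5 \left(-2\right) = -10$)
$\left(133 - 149\right) \left(\left(- 3 p + 2\right) - \frac{49}{271}\right) = \left(133 - 149\right) \left(\left(\left(-3\right) \left(-10\right) + 2\right) - \frac{49}{271}\right) = - 16 \left(\left(30 + 2\right) - \frac{49}{271}\right) = - 16 \left(32 - \frac{49}{271}\right) = \left(-16\right) \frac{8623}{271} = - \frac{137968}{271}$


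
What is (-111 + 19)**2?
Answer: 8464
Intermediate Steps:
(-111 + 19)**2 = (-92)**2 = 8464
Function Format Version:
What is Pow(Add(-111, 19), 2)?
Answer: 8464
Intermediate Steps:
Pow(Add(-111, 19), 2) = Pow(-92, 2) = 8464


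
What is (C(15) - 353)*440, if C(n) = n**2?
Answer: -56320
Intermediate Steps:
(C(15) - 353)*440 = (15**2 - 353)*440 = (225 - 353)*440 = -128*440 = -56320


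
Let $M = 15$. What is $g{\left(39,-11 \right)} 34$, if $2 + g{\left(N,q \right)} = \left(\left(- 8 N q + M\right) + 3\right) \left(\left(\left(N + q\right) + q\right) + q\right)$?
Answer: $703732$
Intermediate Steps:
$g{\left(N,q \right)} = -2 + \left(18 - 8 N q\right) \left(N + 3 q\right)$ ($g{\left(N,q \right)} = -2 + \left(\left(- 8 N q + 15\right) + 3\right) \left(\left(\left(N + q\right) + q\right) + q\right) = -2 + \left(\left(- 8 N q + 15\right) + 3\right) \left(\left(N + 2 q\right) + q\right) = -2 + \left(\left(15 - 8 N q\right) + 3\right) \left(N + 3 q\right) = -2 + \left(18 - 8 N q\right) \left(N + 3 q\right)$)
$g{\left(39,-11 \right)} 34 = \left(-2 + 18 \cdot 39 + 54 \left(-11\right) - 936 \left(-11\right)^{2} - - 88 \cdot 39^{2}\right) 34 = \left(-2 + 702 - 594 - 936 \cdot 121 - \left(-88\right) 1521\right) 34 = \left(-2 + 702 - 594 - 113256 + 133848\right) 34 = 20698 \cdot 34 = 703732$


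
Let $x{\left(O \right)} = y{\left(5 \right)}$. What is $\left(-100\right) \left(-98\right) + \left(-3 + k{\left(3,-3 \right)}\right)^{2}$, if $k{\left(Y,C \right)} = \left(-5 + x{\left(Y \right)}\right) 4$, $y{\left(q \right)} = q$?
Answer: $9809$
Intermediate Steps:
$x{\left(O \right)} = 5$
$k{\left(Y,C \right)} = 0$ ($k{\left(Y,C \right)} = \left(-5 + 5\right) 4 = 0 \cdot 4 = 0$)
$\left(-100\right) \left(-98\right) + \left(-3 + k{\left(3,-3 \right)}\right)^{2} = \left(-100\right) \left(-98\right) + \left(-3 + 0\right)^{2} = 9800 + \left(-3\right)^{2} = 9800 + 9 = 9809$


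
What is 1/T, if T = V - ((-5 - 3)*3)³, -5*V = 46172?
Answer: 5/22948 ≈ 0.00021788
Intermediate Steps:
V = -46172/5 (V = -⅕*46172 = -46172/5 ≈ -9234.4)
T = 22948/5 (T = -46172/5 - ((-5 - 3)*3)³ = -46172/5 - (-8*3)³ = -46172/5 - 1*(-24)³ = -46172/5 - 1*(-13824) = -46172/5 + 13824 = 22948/5 ≈ 4589.6)
1/T = 1/(22948/5) = 5/22948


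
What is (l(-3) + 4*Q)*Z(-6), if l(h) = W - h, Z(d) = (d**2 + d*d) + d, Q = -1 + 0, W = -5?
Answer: -396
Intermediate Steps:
Q = -1
Z(d) = d + 2*d**2 (Z(d) = (d**2 + d**2) + d = 2*d**2 + d = d + 2*d**2)
l(h) = -5 - h
(l(-3) + 4*Q)*Z(-6) = ((-5 - 1*(-3)) + 4*(-1))*(-6*(1 + 2*(-6))) = ((-5 + 3) - 4)*(-6*(1 - 12)) = (-2 - 4)*(-6*(-11)) = -6*66 = -396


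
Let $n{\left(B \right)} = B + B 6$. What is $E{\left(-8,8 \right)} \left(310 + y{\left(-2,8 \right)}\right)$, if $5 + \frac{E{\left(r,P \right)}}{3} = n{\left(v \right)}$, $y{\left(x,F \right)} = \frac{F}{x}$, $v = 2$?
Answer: $8262$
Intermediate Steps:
$n{\left(B \right)} = 7 B$ ($n{\left(B \right)} = B + 6 B = 7 B$)
$E{\left(r,P \right)} = 27$ ($E{\left(r,P \right)} = -15 + 3 \cdot 7 \cdot 2 = -15 + 3 \cdot 14 = -15 + 42 = 27$)
$E{\left(-8,8 \right)} \left(310 + y{\left(-2,8 \right)}\right) = 27 \left(310 + \frac{8}{-2}\right) = 27 \left(310 + 8 \left(- \frac{1}{2}\right)\right) = 27 \left(310 - 4\right) = 27 \cdot 306 = 8262$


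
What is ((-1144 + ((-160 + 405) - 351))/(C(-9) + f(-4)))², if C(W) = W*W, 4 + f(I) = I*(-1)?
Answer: 1562500/6561 ≈ 238.15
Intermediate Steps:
f(I) = -4 - I (f(I) = -4 + I*(-1) = -4 - I)
C(W) = W²
((-1144 + ((-160 + 405) - 351))/(C(-9) + f(-4)))² = ((-1144 + ((-160 + 405) - 351))/((-9)² + (-4 - 1*(-4))))² = ((-1144 + (245 - 351))/(81 + (-4 + 4)))² = ((-1144 - 106)/(81 + 0))² = (-1250/81)² = 1562500/6561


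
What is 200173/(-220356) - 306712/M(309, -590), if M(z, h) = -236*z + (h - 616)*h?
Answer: -8142479585/5863452804 ≈ -1.3887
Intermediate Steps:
M(z, h) = -236*z + h*(-616 + h) (M(z, h) = -236*z + (-616 + h)*h = -236*z + h*(-616 + h))
200173/(-220356) - 306712/M(309, -590) = 200173/(-220356) - 306712/((-590)² - 616*(-590) - 236*309) = 200173*(-1/220356) - 306712/(348100 + 363440 - 72924) = -200173/220356 - 306712/638616 = -200173/220356 - 306712*1/638616 = -200173/220356 - 38339/79827 = -8142479585/5863452804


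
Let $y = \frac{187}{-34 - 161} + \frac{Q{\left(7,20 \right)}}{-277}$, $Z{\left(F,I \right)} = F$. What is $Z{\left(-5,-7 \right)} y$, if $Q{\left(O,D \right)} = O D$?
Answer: $\frac{79099}{10803} \approx 7.3219$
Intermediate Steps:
$Q{\left(O,D \right)} = D O$
$y = - \frac{79099}{54015}$ ($y = \frac{187}{-34 - 161} + \frac{20 \cdot 7}{-277} = \frac{187}{-195} + 140 \left(- \frac{1}{277}\right) = 187 \left(- \frac{1}{195}\right) - \frac{140}{277} = - \frac{187}{195} - \frac{140}{277} = - \frac{79099}{54015} \approx -1.4644$)
$Z{\left(-5,-7 \right)} y = \left(-5\right) \left(- \frac{79099}{54015}\right) = \frac{79099}{10803}$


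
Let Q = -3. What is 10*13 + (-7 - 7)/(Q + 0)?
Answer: 404/3 ≈ 134.67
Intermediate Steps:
10*13 + (-7 - 7)/(Q + 0) = 10*13 + (-7 - 7)/(-3 + 0) = 130 - 14/(-3) = 130 - 14*(-1/3) = 130 + 14/3 = 404/3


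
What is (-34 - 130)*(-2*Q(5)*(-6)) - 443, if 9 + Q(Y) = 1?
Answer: 15301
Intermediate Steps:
Q(Y) = -8 (Q(Y) = -9 + 1 = -8)
(-34 - 130)*(-2*Q(5)*(-6)) - 443 = (-34 - 130)*(-2*(-8)*(-6)) - 443 = -2624*(-6) - 443 = -164*(-96) - 443 = 15744 - 443 = 15301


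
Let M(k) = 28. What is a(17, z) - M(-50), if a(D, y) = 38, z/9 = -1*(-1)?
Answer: 10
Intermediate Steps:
z = 9 (z = 9*(-1*(-1)) = 9*1 = 9)
a(17, z) - M(-50) = 38 - 1*28 = 38 - 28 = 10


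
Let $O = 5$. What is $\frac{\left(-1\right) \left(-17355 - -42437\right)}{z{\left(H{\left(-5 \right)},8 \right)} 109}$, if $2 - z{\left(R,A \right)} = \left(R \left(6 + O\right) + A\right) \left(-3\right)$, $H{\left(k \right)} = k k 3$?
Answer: $- \frac{25082}{272609} \approx -0.092007$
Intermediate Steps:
$H{\left(k \right)} = 3 k^{2}$ ($H{\left(k \right)} = k^{2} \cdot 3 = 3 k^{2}$)
$z{\left(R,A \right)} = 2 + 3 A + 33 R$ ($z{\left(R,A \right)} = 2 - \left(R \left(6 + 5\right) + A\right) \left(-3\right) = 2 - \left(R 11 + A\right) \left(-3\right) = 2 - \left(11 R + A\right) \left(-3\right) = 2 - \left(A + 11 R\right) \left(-3\right) = 2 - \left(- 33 R - 3 A\right) = 2 + \left(3 A + 33 R\right) = 2 + 3 A + 33 R$)
$\frac{\left(-1\right) \left(-17355 - -42437\right)}{z{\left(H{\left(-5 \right)},8 \right)} 109} = \frac{\left(-1\right) \left(-17355 - -42437\right)}{\left(2 + 3 \cdot 8 + 33 \cdot 3 \left(-5\right)^{2}\right) 109} = \frac{\left(-1\right) \left(-17355 + 42437\right)}{\left(2 + 24 + 33 \cdot 3 \cdot 25\right) 109} = \frac{\left(-1\right) 25082}{\left(2 + 24 + 33 \cdot 75\right) 109} = - \frac{25082}{\left(2 + 24 + 2475\right) 109} = - \frac{25082}{2501 \cdot 109} = - \frac{25082}{272609}$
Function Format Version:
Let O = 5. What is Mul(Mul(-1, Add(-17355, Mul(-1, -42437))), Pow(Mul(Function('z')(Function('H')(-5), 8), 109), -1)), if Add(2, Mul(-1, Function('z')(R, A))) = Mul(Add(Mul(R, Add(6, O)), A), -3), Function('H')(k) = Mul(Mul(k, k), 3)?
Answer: Rational(-25082, 272609) ≈ -0.092007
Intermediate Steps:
Function('H')(k) = Mul(3, Pow(k, 2)) (Function('H')(k) = Mul(Pow(k, 2), 3) = Mul(3, Pow(k, 2)))
Function('z')(R, A) = Add(2, Mul(3, A), Mul(33, R)) (Function('z')(R, A) = Add(2, Mul(-1, Mul(Add(Mul(R, Add(6, 5)), A), -3))) = Add(2, Mul(-1, Mul(Add(Mul(R, 11), A), -3))) = Add(2, Mul(-1, Mul(Add(Mul(11, R), A), -3))) = Add(2, Mul(-1, Mul(Add(A, Mul(11, R)), -3))) = Add(2, Mul(-1, Add(Mul(-33, R), Mul(-3, A)))) = Add(2, Add(Mul(3, A), Mul(33, R))) = Add(2, Mul(3, A), Mul(33, R)))
Mul(Mul(-1, Add(-17355, Mul(-1, -42437))), Pow(Mul(Function('z')(Function('H')(-5), 8), 109), -1)) = Mul(Mul(-1, Add(-17355, Mul(-1, -42437))), Pow(Mul(Add(2, Mul(3, 8), Mul(33, Mul(3, Pow(-5, 2)))), 109), -1)) = Mul(Mul(-1, Add(-17355, 42437)), Pow(Mul(Add(2, 24, Mul(33, Mul(3, 25))), 109), -1)) = Mul(Mul(-1, 25082), Pow(Mul(Add(2, 24, Mul(33, 75)), 109), -1)) = Mul(-25082, Pow(Mul(Add(2, 24, 2475), 109), -1)) = Mul(-25082, Pow(Mul(2501, 109), -1)) = Mul(-25082, Pow(272609, -1)) = Mul(-25082, Rational(1, 272609)) = Rational(-25082, 272609)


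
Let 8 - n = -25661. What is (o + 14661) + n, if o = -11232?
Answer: 29098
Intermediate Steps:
n = 25669 (n = 8 - 1*(-25661) = 8 + 25661 = 25669)
(o + 14661) + n = (-11232 + 14661) + 25669 = 3429 + 25669 = 29098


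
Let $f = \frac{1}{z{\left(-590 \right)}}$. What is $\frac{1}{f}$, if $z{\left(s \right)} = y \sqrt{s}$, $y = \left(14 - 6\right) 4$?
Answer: $32 i \sqrt{590} \approx 777.28 i$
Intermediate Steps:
$y = 32$ ($y = 8 \cdot 4 = 32$)
$z{\left(s \right)} = 32 \sqrt{s}$
$f = - \frac{i \sqrt{590}}{18880}$ ($f = \frac{1}{32 \sqrt{-590}} = \frac{1}{32 i \sqrt{590}} = - \frac{i \sqrt{590}}{18880} \approx - 0.0012865 i$)
$\frac{1}{f} = \frac{1}{\left(- \frac{1}{18880}\right) i \sqrt{590}} = 32 i \sqrt{590}$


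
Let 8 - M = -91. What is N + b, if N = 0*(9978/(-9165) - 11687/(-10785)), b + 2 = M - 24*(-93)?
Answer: 2329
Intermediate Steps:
M = 99 (M = 8 - 1*(-91) = 8 + 91 = 99)
b = 2329 (b = -2 + (99 - 24*(-93)) = -2 + (99 + 2232) = -2 + 2331 = 2329)
N = 0 (N = 0*(9978*(-1/9165) - 11687*(-1/10785)) = 0*(-3326/3055 + 11687/10785) = 0*(-6685/1317927) = 0)
N + b = 0 + 2329 = 2329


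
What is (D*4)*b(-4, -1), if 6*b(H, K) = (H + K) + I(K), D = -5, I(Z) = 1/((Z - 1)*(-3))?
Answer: 145/9 ≈ 16.111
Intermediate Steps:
I(Z) = 1/(3 - 3*Z) (I(Z) = 1/((-1 + Z)*(-3)) = 1/(3 - 3*Z))
b(H, K) = -1/(6*(-3 + 3*K)) + H/6 + K/6 (b(H, K) = ((H + K) - 1/(-3 + 3*K))/6 = (H + K - 1/(-3 + 3*K))/6 = -1/(6*(-3 + 3*K)) + H/6 + K/6)
(D*4)*b(-4, -1) = (-5*4)*((-1 + 3*(-1 - 1)*(-4 - 1))/(18*(-1 - 1))) = -10*(-1 + 3*(-2)*(-5))/(9*(-2)) = -10*(-1)*(-1 + 30)/(9*2) = -10*(-1)*29/(9*2) = -20*(-29/36) = 145/9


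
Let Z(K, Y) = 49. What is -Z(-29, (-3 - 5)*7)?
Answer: -49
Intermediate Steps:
-Z(-29, (-3 - 5)*7) = -1*49 = -49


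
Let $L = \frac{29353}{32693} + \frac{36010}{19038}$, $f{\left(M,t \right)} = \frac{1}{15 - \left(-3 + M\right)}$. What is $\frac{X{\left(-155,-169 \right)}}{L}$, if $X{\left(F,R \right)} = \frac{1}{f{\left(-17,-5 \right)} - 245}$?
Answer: $- \frac{3630721115}{2480883104576} \approx -0.0014635$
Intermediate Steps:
$f{\left(M,t \right)} = \frac{1}{18 - M}$
$L = \frac{868048672}{311204667}$ ($L = 29353 \cdot \frac{1}{32693} + 36010 \cdot \frac{1}{19038} = \frac{29353}{32693} + \frac{18005}{9519} = \frac{868048672}{311204667} \approx 2.7893$)
$X{\left(F,R \right)} = - \frac{35}{8574}$ ($X{\left(F,R \right)} = \frac{1}{- \frac{1}{-18 - 17} - 245} = \frac{1}{- \frac{1}{-35} - 245} = \frac{1}{\left(-1\right) \left(- \frac{1}{35}\right) - 245} = \frac{1}{\frac{1}{35} - 245} = \frac{1}{- \frac{8574}{35}} = - \frac{35}{8574}$)
$\frac{X{\left(-155,-169 \right)}}{L} = - \frac{35}{8574 \cdot \frac{868048672}{311204667}} = \left(- \frac{35}{8574}\right) \frac{311204667}{868048672} = - \frac{3630721115}{2480883104576}$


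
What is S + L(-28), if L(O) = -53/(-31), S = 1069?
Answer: 33192/31 ≈ 1070.7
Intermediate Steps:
L(O) = 53/31 (L(O) = -53*(-1/31) = 53/31)
S + L(-28) = 1069 + 53/31 = 33192/31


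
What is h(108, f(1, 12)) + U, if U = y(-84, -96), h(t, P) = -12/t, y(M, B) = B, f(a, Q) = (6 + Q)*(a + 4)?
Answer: -865/9 ≈ -96.111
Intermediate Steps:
f(a, Q) = (4 + a)*(6 + Q) (f(a, Q) = (6 + Q)*(4 + a) = (4 + a)*(6 + Q))
U = -96
h(108, f(1, 12)) + U = -12/108 - 96 = -12*1/108 - 96 = -1/9 - 96 = -865/9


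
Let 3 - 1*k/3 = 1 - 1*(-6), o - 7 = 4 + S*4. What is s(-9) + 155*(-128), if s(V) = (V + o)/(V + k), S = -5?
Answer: -138874/7 ≈ -19839.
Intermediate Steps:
o = -9 (o = 7 + (4 - 5*4) = 7 + (4 - 20) = 7 - 16 = -9)
k = -12 (k = 9 - 3*(1 - 1*(-6)) = 9 - 3*(1 + 6) = 9 - 3*7 = 9 - 21 = -12)
s(V) = (-9 + V)/(-12 + V) (s(V) = (V - 9)/(V - 12) = (-9 + V)/(-12 + V))
s(-9) + 155*(-128) = (-9 - 9)/(-12 - 9) + 155*(-128) = -18/(-21) - 19840 = -1/21*(-18) - 19840 = 6/7 - 19840 = -138874/7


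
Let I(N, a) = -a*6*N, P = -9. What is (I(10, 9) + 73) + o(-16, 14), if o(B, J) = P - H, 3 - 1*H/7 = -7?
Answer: -546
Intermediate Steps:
H = 70 (H = 21 - 7*(-7) = 21 + 49 = 70)
o(B, J) = -79 (o(B, J) = -9 - 1*70 = -9 - 70 = -79)
I(N, a) = -6*N*a (I(N, a) = -6*a*N = -6*N*a)
(I(10, 9) + 73) + o(-16, 14) = (-6*10*9 + 73) - 79 = (-540 + 73) - 79 = -467 - 79 = -546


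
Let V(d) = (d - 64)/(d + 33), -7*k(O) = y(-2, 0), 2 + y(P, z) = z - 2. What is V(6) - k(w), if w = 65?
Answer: -562/273 ≈ -2.0586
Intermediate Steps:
y(P, z) = -4 + z (y(P, z) = -2 + (z - 2) = -2 + (-2 + z) = -4 + z)
k(O) = 4/7 (k(O) = -(-4 + 0)/7 = -1/7*(-4) = 4/7)
V(d) = (-64 + d)/(33 + d)
V(6) - k(w) = (-64 + 6)/(33 + 6) - 1*4/7 = -58/39 - 4/7 = -562/273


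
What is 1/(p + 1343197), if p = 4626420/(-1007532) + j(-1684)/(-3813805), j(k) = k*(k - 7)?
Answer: 320210881605/430104586092842626 ≈ 7.4450e-7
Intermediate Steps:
j(k) = k*(-7 + k)
p = -1709446348559/320210881605 (p = 4626420/(-1007532) - 1684*(-7 - 1684)/(-3813805) = 4626420*(-1/1007532) - 1684*(-1691)*(-1/3813805) = -385535/83961 + 2847644*(-1/3813805) = -385535/83961 - 2847644/3813805 = -1709446348559/320210881605 ≈ -5.3385)
1/(p + 1343197) = 1/(-1709446348559/320210881605 + 1343197) = 1/(430104586092842626/320210881605) = 320210881605/430104586092842626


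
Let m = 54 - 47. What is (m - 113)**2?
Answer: 11236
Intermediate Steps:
m = 7
(m - 113)**2 = (7 - 113)**2 = (-106)**2 = 11236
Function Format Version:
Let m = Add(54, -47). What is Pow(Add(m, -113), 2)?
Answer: 11236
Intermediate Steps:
m = 7
Pow(Add(m, -113), 2) = Pow(Add(7, -113), 2) = Pow(-106, 2) = 11236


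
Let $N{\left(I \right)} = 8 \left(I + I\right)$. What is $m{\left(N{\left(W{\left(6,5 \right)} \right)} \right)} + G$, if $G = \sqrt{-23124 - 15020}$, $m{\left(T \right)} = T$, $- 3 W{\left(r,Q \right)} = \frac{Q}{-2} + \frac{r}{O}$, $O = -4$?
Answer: $\frac{64}{3} + 16 i \sqrt{149} \approx 21.333 + 195.3 i$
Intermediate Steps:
$W{\left(r,Q \right)} = \frac{Q}{6} + \frac{r}{12}$ ($W{\left(r,Q \right)} = - \frac{\frac{Q}{-2} + \frac{r}{-4}}{3} = - \frac{Q \left(- \frac{1}{2}\right) + r \left(- \frac{1}{4}\right)}{3} = - \frac{- \frac{Q}{2} - \frac{r}{4}}{3} = \frac{Q}{6} + \frac{r}{12}$)
$N{\left(I \right)} = 16 I$ ($N{\left(I \right)} = 8 \cdot 2 I = 16 I$)
$G = 16 i \sqrt{149}$ ($G = \sqrt{-38144} = 16 i \sqrt{149} \approx 195.3 i$)
$m{\left(N{\left(W{\left(6,5 \right)} \right)} \right)} + G = 16 \left(\frac{1}{6} \cdot 5 + \frac{1}{12} \cdot 6\right) + 16 i \sqrt{149} = 16 \left(\frac{5}{6} + \frac{1}{2}\right) + 16 i \sqrt{149} = 16 \cdot \frac{4}{3} + 16 i \sqrt{149} = \frac{64}{3} + 16 i \sqrt{149}$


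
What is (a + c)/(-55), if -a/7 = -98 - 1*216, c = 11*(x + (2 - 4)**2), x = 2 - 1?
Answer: -2253/55 ≈ -40.964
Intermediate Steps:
x = 1
c = 55 (c = 11*(1 + (2 - 4)**2) = 11*(1 + (-2)**2) = 11*(1 + 4) = 11*5 = 55)
a = 2198 (a = -7*(-98 - 1*216) = -7*(-98 - 216) = -7*(-314) = 2198)
(a + c)/(-55) = (2198 + 55)/(-55) = 2253*(-1/55) = -2253/55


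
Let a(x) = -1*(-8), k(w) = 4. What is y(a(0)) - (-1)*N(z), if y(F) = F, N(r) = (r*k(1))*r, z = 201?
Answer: 161612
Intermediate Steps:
N(r) = 4*r**2 (N(r) = (r*4)*r = (4*r)*r = 4*r**2)
a(x) = 8
y(a(0)) - (-1)*N(z) = 8 - (-1)*4*201**2 = 8 - (-1)*4*40401 = 8 - (-1)*161604 = 8 - 1*(-161604) = 8 + 161604 = 161612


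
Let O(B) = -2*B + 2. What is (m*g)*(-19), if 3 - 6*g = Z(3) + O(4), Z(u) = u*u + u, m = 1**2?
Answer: 19/2 ≈ 9.5000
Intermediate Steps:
O(B) = 2 - 2*B
m = 1
Z(u) = u + u**2 (Z(u) = u**2 + u = u + u**2)
g = -1/2 (g = 1/2 - (3*(1 + 3) + (2 - 2*4))/6 = 1/2 - (3*4 + (2 - 8))/6 = 1/2 - (12 - 6)/6 = 1/2 - 1/6*6 = 1/2 - 1 = -1/2 ≈ -0.50000)
(m*g)*(-19) = (1*(-1/2))*(-19) = -1/2*(-19) = 19/2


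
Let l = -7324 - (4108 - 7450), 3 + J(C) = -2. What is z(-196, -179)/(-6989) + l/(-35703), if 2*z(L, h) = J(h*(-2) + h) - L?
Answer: 48841123/499056534 ≈ 0.097867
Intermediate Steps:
J(C) = -5 (J(C) = -3 - 2 = -5)
l = -3982 (l = -7324 - 1*(-3342) = -7324 + 3342 = -3982)
z(L, h) = -5/2 - L/2 (z(L, h) = (-5 - L)/2 = -5/2 - L/2)
z(-196, -179)/(-6989) + l/(-35703) = (-5/2 - 1/2*(-196))/(-6989) - 3982/(-35703) = (-5/2 + 98)*(-1/6989) - 3982*(-1/35703) = (191/2)*(-1/6989) + 3982/35703 = -191/13978 + 3982/35703 = 48841123/499056534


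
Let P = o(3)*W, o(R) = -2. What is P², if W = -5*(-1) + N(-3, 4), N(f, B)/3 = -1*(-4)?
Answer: 1156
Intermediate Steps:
N(f, B) = 12 (N(f, B) = 3*(-1*(-4)) = 3*4 = 12)
W = 17 (W = -5*(-1) + 12 = 5 + 12 = 17)
P = -34 (P = -2*17 = -34)
P² = (-34)² = 1156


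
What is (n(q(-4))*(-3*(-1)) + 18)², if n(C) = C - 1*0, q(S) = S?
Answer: 36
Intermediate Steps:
n(C) = C (n(C) = C + 0 = C)
(n(q(-4))*(-3*(-1)) + 18)² = (-(-12)*(-1) + 18)² = (-4*3 + 18)² = (-12 + 18)² = 6² = 36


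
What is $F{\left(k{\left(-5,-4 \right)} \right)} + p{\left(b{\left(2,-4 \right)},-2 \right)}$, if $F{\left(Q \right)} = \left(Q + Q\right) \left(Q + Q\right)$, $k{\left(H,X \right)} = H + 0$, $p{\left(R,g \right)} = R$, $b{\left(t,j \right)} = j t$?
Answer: $92$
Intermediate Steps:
$k{\left(H,X \right)} = H$
$F{\left(Q \right)} = 4 Q^{2}$ ($F{\left(Q \right)} = 2 Q 2 Q = 4 Q^{2}$)
$F{\left(k{\left(-5,-4 \right)} \right)} + p{\left(b{\left(2,-4 \right)},-2 \right)} = 4 \left(-5\right)^{2} - 8 = 4 \cdot 25 - 8 = 100 - 8 = 92$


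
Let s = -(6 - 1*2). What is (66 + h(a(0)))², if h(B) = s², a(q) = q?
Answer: 6724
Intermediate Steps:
s = -4 (s = -(6 - 2) = -1*4 = -4)
h(B) = 16 (h(B) = (-4)² = 16)
(66 + h(a(0)))² = (66 + 16)² = 82² = 6724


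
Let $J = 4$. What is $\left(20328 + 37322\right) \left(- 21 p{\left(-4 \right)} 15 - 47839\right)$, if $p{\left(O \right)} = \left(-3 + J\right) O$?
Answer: $-2685279350$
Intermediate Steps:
$p{\left(O \right)} = O$ ($p{\left(O \right)} = \left(-3 + 4\right) O = 1 O = O$)
$\left(20328 + 37322\right) \left(- 21 p{\left(-4 \right)} 15 - 47839\right) = \left(20328 + 37322\right) \left(\left(-21\right) \left(-4\right) 15 - 47839\right) = 57650 \left(84 \cdot 15 - 47839\right) = 57650 \left(1260 - 47839\right) = 57650 \left(-46579\right) = -2685279350$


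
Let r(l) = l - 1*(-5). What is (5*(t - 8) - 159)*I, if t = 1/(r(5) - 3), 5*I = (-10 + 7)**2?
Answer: -12492/35 ≈ -356.91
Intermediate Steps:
r(l) = 5 + l (r(l) = l + 5 = 5 + l)
I = 9/5 (I = (-10 + 7)**2/5 = (1/5)*(-3)**2 = (1/5)*9 = 9/5 ≈ 1.8000)
t = 1/7 (t = 1/((5 + 5) - 3) = 1/(10 - 3) = 1/7 ≈ 0.14286)
(5*(t - 8) - 159)*I = (5*(1/7 - 8) - 159)*(9/5) = (5*(-55/7) - 159)*(9/5) = (-275/7 - 159)*(9/5) = -1388/7*9/5 = -12492/35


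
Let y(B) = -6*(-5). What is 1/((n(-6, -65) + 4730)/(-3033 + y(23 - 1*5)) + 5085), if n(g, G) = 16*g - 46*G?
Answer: 3003/15262631 ≈ 0.00019676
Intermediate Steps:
y(B) = 30
n(g, G) = -46*G + 16*g
1/((n(-6, -65) + 4730)/(-3033 + y(23 - 1*5)) + 5085) = 1/(((-46*(-65) + 16*(-6)) + 4730)/(-3033 + 30) + 5085) = 1/(((2990 - 96) + 4730)/(-3003) + 5085) = 1/((2894 + 4730)*(-1/3003) + 5085) = 1/(7624*(-1/3003) + 5085) = 1/(-7624/3003 + 5085) = 1/(15262631/3003) = 3003/15262631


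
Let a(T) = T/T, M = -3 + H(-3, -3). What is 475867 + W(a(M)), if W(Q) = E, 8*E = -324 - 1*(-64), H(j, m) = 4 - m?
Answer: 951669/2 ≈ 4.7583e+5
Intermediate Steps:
M = 4 (M = -3 + (4 - 1*(-3)) = -3 + (4 + 3) = -3 + 7 = 4)
E = -65/2 (E = (-324 - 1*(-64))/8 = (-324 + 64)/8 = (⅛)*(-260) = -65/2 ≈ -32.500)
a(T) = 1
W(Q) = -65/2
475867 + W(a(M)) = 475867 - 65/2 = 951669/2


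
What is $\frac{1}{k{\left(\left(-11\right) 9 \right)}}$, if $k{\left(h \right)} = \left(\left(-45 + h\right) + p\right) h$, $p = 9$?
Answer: $\frac{1}{13365} \approx 7.4822 \cdot 10^{-5}$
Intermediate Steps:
$k{\left(h \right)} = h \left(-36 + h\right)$ ($k{\left(h \right)} = \left(\left(-45 + h\right) + 9\right) h = \left(-36 + h\right) h = h \left(-36 + h\right)$)
$\frac{1}{k{\left(\left(-11\right) 9 \right)}} = \frac{1}{\left(-11\right) 9 \left(-36 - 99\right)} = \frac{1}{\left(-99\right) \left(-36 - 99\right)} = \frac{1}{\left(-99\right) \left(-135\right)} = \frac{1}{13365}$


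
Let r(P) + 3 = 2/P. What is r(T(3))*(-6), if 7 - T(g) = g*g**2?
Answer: 93/5 ≈ 18.600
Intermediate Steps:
T(g) = 7 - g**3 (T(g) = 7 - g*g**2 = 7 - g**3)
r(P) = -3 + 2/P
r(T(3))*(-6) = (-3 + 2/(7 - 1*3**3))*(-6) = (-3 + 2/(7 - 1*27))*(-6) = (-3 + 2/(7 - 27))*(-6) = (-3 + 2/(-20))*(-6) = (-3 + 2*(-1/20))*(-6) = (-3 - 1/10)*(-6) = -31/10*(-6) = 93/5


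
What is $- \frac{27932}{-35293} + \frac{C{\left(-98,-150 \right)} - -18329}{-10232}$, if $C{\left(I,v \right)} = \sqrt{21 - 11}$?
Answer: $- \frac{361085173}{361117976} - \frac{\sqrt{10}}{10232} \approx -1.0002$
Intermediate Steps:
$C{\left(I,v \right)} = \sqrt{10}$
$- \frac{27932}{-35293} + \frac{C{\left(-98,-150 \right)} - -18329}{-10232} = - \frac{27932}{-35293} + \frac{\sqrt{10} - -18329}{-10232} = \left(-27932\right) \left(- \frac{1}{35293}\right) + \left(\sqrt{10} + 18329\right) \left(- \frac{1}{10232}\right) = \frac{27932}{35293} + \left(18329 + \sqrt{10}\right) \left(- \frac{1}{10232}\right) = \frac{27932}{35293} - \left(\frac{18329}{10232} + \frac{\sqrt{10}}{10232}\right) = - \frac{361085173}{361117976} - \frac{\sqrt{10}}{10232}$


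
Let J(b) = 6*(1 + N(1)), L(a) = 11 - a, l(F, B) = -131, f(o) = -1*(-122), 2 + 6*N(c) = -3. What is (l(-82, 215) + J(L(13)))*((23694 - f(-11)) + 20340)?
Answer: -5708560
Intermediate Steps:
N(c) = -⅚ (N(c) = -⅓ + (⅙)*(-3) = -⅓ - ½ = -⅚)
f(o) = 122
J(b) = 1 (J(b) = 6*(1 - ⅚) = 6*(⅙) = 1)
(l(-82, 215) + J(L(13)))*((23694 - f(-11)) + 20340) = (-131 + 1)*((23694 - 1*122) + 20340) = -130*((23694 - 122) + 20340) = -130*(23572 + 20340) = -130*43912 = -5708560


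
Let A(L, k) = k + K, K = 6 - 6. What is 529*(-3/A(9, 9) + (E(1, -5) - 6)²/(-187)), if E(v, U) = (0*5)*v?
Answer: -156055/561 ≈ -278.17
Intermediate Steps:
E(v, U) = 0 (E(v, U) = 0*v = 0)
K = 0
A(L, k) = k (A(L, k) = k + 0 = k)
529*(-3/A(9, 9) + (E(1, -5) - 6)²/(-187)) = 529*(-3/9 + (0 - 6)²/(-187)) = 529*(-3*⅑ + (-6)²*(-1/187)) = 529*(-⅓ + 36*(-1/187)) = 529*(-⅓ - 36/187) = 529*(-295/561) = -156055/561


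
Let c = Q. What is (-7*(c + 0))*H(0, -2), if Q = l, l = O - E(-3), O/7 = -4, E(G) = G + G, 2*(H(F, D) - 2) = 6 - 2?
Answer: 616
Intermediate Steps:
H(F, D) = 4 (H(F, D) = 2 + (6 - 2)/2 = 2 + (1/2)*4 = 2 + 2 = 4)
E(G) = 2*G
O = -28 (O = 7*(-4) = -28)
l = -22 (l = -28 - 2*(-3) = -28 - 1*(-6) = -28 + 6 = -22)
Q = -22
c = -22
(-7*(c + 0))*H(0, -2) = -7*(-22 + 0)*4 = -7*(-22)*4 = 154*4 = 616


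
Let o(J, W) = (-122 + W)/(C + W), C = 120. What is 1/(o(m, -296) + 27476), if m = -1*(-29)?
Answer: 8/219827 ≈ 3.6392e-5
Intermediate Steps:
m = 29
o(J, W) = (-122 + W)/(120 + W)
1/(o(m, -296) + 27476) = 1/((-122 - 296)/(120 - 296) + 27476) = 1/(-418/(-176) + 27476) = 1/(-1/176*(-418) + 27476) = 1/(19/8 + 27476) = 1/(219827/8) = 8/219827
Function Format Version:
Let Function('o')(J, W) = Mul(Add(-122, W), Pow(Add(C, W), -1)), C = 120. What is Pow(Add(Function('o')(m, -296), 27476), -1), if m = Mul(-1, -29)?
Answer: Rational(8, 219827) ≈ 3.6392e-5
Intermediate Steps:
m = 29
Function('o')(J, W) = Mul(Pow(Add(120, W), -1), Add(-122, W)) (Function('o')(J, W) = Mul(Add(-122, W), Pow(Add(120, W), -1)) = Mul(Pow(Add(120, W), -1), Add(-122, W)))
Pow(Add(Function('o')(m, -296), 27476), -1) = Pow(Add(Mul(Pow(Add(120, -296), -1), Add(-122, -296)), 27476), -1) = Pow(Add(Mul(Pow(-176, -1), -418), 27476), -1) = Pow(Add(Mul(Rational(-1, 176), -418), 27476), -1) = Pow(Add(Rational(19, 8), 27476), -1) = Pow(Rational(219827, 8), -1) = Rational(8, 219827)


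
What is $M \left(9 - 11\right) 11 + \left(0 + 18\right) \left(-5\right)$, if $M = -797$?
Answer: $17444$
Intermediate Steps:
$M \left(9 - 11\right) 11 + \left(0 + 18\right) \left(-5\right) = - 797 \left(9 - 11\right) 11 + \left(0 + 18\right) \left(-5\right) = - 797 \left(\left(-2\right) 11\right) + 18 \left(-5\right) = \left(-797\right) \left(-22\right) - 90 = 17534 - 90 = 17444$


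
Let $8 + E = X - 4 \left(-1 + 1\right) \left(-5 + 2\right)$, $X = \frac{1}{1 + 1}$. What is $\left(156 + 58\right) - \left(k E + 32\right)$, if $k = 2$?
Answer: $197$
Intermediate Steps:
$X = \frac{1}{2} \approx 0.5$
$E = - \frac{15}{2}$ ($E = -8 + \left(\frac{1}{2} - 4 \left(-1 + 1\right) \left(-5 + 2\right)\right) = -8 + \left(\frac{1}{2} - 4 \cdot 0 \left(-3\right)\right) = -8 + \left(\frac{1}{2} - 0\right) = -8 + \left(\frac{1}{2} + 0\right) = -8 + \frac{1}{2} = - \frac{15}{2} \approx -7.5$)
$\left(156 + 58\right) - \left(k E + 32\right) = \left(156 + 58\right) - \left(2 \left(- \frac{15}{2}\right) + 32\right) = 214 - \left(-15 + 32\right) = 214 - 17 = 197$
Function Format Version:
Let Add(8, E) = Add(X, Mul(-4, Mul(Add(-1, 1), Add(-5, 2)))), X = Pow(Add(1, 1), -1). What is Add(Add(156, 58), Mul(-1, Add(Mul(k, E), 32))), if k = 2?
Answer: 197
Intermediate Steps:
X = Rational(1, 2) (X = Pow(2, -1) = Rational(1, 2) ≈ 0.50000)
E = Rational(-15, 2) (E = Add(-8, Add(Rational(1, 2), Mul(-4, Mul(Add(-1, 1), Add(-5, 2))))) = Add(-8, Add(Rational(1, 2), Mul(-4, Mul(0, -3)))) = Add(-8, Add(Rational(1, 2), Mul(-4, 0))) = Add(-8, Add(Rational(1, 2), 0)) = Add(-8, Rational(1, 2)) = Rational(-15, 2) ≈ -7.5000)
Add(Add(156, 58), Mul(-1, Add(Mul(k, E), 32))) = Add(Add(156, 58), Mul(-1, Add(Mul(2, Rational(-15, 2)), 32))) = Add(214, Mul(-1, Add(-15, 32))) = Add(214, Mul(-1, 17)) = Add(214, -17) = 197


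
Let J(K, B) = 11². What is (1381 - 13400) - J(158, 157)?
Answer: -12140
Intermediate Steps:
J(K, B) = 121
(1381 - 13400) - J(158, 157) = (1381 - 13400) - 1*121 = -12019 - 121 = -12140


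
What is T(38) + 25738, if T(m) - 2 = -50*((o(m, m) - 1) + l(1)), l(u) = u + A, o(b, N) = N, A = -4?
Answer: 24040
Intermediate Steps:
l(u) = -4 + u (l(u) = u - 4 = -4 + u)
T(m) = 202 - 50*m (T(m) = 2 - 50*((m - 1) + (-4 + 1)) = 2 - 50*((-1 + m) - 3) = 2 - 50*(-4 + m) = 2 + (200 - 50*m) = 202 - 50*m)
T(38) + 25738 = (202 - 50*38) + 25738 = (202 - 1900) + 25738 = -1698 + 25738 = 24040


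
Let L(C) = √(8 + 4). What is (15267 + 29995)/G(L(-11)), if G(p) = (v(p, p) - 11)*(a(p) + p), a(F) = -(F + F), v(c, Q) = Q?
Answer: 45262/109 + 248941*√3/327 ≈ 1733.8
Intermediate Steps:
L(C) = 2*√3 (L(C) = √12 = 2*√3)
a(F) = -2*F
G(p) = -p*(-11 + p) (G(p) = (p - 11)*(-2*p + p) = (-11 + p)*(-p) = -p*(-11 + p))
(15267 + 29995)/G(L(-11)) = (15267 + 29995)/(((2*√3)*(11 - 2*√3))) = 45262/(((2*√3)*(11 - 2*√3))) = 45262/((2*√3*(11 - 2*√3))) = 45262*(√3/(6*(11 - 2*√3))) = 22631*√3/(3*(11 - 2*√3))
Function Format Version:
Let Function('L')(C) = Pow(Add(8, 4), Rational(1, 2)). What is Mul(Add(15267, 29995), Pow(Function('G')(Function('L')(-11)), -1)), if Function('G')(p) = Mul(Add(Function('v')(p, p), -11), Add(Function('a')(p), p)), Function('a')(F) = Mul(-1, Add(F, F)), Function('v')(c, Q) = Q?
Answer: Add(Rational(45262, 109), Mul(Rational(248941, 327), Pow(3, Rational(1, 2)))) ≈ 1733.8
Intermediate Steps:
Function('L')(C) = Mul(2, Pow(3, Rational(1, 2))) (Function('L')(C) = Pow(12, Rational(1, 2)) = Mul(2, Pow(3, Rational(1, 2))))
Function('a')(F) = Mul(-2, F) (Function('a')(F) = Mul(-1, Mul(2, F)) = Mul(-2, F))
Function('G')(p) = Mul(-1, p, Add(-11, p)) (Function('G')(p) = Mul(Add(p, -11), Add(Mul(-2, p), p)) = Mul(Add(-11, p), Mul(-1, p)) = Mul(-1, p, Add(-11, p)))
Mul(Add(15267, 29995), Pow(Function('G')(Function('L')(-11)), -1)) = Mul(Add(15267, 29995), Pow(Mul(Mul(2, Pow(3, Rational(1, 2))), Add(11, Mul(-1, Mul(2, Pow(3, Rational(1, 2)))))), -1)) = Mul(45262, Pow(Mul(Mul(2, Pow(3, Rational(1, 2))), Add(11, Mul(-2, Pow(3, Rational(1, 2))))), -1)) = Mul(45262, Pow(Mul(2, Pow(3, Rational(1, 2)), Add(11, Mul(-2, Pow(3, Rational(1, 2))))), -1)) = Mul(45262, Mul(Rational(1, 6), Pow(3, Rational(1, 2)), Pow(Add(11, Mul(-2, Pow(3, Rational(1, 2)))), -1))) = Mul(Rational(22631, 3), Pow(3, Rational(1, 2)), Pow(Add(11, Mul(-2, Pow(3, Rational(1, 2)))), -1))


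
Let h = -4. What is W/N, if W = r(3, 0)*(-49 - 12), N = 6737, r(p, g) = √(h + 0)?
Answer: -122*I/6737 ≈ -0.018109*I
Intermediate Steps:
r(p, g) = 2*I (r(p, g) = √(-4 + 0) = √(-4) = 2*I)
W = -122*I (W = (2*I)*(-49 - 12) = (2*I)*(-61) = -122*I ≈ -122.0*I)
W/N = -122*I/6737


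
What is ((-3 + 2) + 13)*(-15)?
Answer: -180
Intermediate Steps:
((-3 + 2) + 13)*(-15) = (-1 + 13)*(-15) = 12*(-15) = -180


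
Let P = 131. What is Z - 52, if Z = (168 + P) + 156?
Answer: 403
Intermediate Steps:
Z = 455 (Z = (168 + 131) + 156 = 299 + 156 = 455)
Z - 52 = 455 - 52 = 403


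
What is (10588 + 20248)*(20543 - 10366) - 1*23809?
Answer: 313794163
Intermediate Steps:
(10588 + 20248)*(20543 - 10366) - 1*23809 = 30836*10177 - 23809 = 313817972 - 23809 = 313794163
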